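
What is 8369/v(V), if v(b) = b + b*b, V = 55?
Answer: 8369/3080 ≈ 2.7172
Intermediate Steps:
v(b) = b + b**2
8369/v(V) = 8369/((55*(1 + 55))) = 8369/((55*56)) = 8369/3080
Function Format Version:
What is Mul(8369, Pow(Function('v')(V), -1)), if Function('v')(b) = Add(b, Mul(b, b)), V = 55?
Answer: Rational(8369, 3080) ≈ 2.7172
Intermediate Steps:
Function('v')(b) = Add(b, Pow(b, 2))
Mul(8369, Pow(Function('v')(V), -1)) = Mul(8369, Pow(Mul(55, Add(1, 55)), -1)) = Mul(8369, Pow(Mul(55, 56), -1)) = Mul(8369, Pow(3080, -1)) = Mul(8369, Rational(1, 3080)) = Rational(8369, 3080)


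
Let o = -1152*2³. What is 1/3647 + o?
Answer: -33610751/3647 ≈ -9216.0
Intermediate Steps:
o = -9216 (o = -1152*8 = -9216)
1/3647 + o = 1/3647 - 9216 = -33610751/3647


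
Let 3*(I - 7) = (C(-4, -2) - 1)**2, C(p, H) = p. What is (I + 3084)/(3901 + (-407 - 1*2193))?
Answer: 9298/3903 ≈ 2.3823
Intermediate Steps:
I = 46/3 (I = 7 + (-4 - 1)**2/3 = 7 + (1/3)*(-5)**2 = 7 + (1/3)*25 = 7 + 25/3 = 46/3 ≈ 15.333)
(I + 3084)/(3901 + (-407 - 1*2193)) = (46/3 + 3084)/(3901 + (-407 - 1*2193)) = 9298/(3*(3901 + (-407 - 2193))) = 9298/(3*(3901 - 2600)) = (9298/3)/1301 = (9298/3)*(1/1301) = 9298/3903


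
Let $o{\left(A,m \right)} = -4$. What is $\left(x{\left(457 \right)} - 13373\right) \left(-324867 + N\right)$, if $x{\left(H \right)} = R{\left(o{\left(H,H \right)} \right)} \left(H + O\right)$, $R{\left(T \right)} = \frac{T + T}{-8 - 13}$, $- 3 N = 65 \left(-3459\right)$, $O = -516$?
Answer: $\frac{70304308210}{21} \approx 3.3478 \cdot 10^{9}$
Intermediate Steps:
$N = 74945$ ($N = - \frac{65 \left(-3459\right)}{3} = \left(- \frac{1}{3}\right) \left(-224835\right) = 74945$)
$R{\left(T \right)} = - \frac{2 T}{21}$ ($R{\left(T \right)} = \frac{2 T}{-21} = 2 T \left(- \frac{1}{21}\right) = - \frac{2 T}{21}$)
$x{\left(H \right)} = - \frac{1376}{7} + \frac{8 H}{21}$ ($x{\left(H \right)} = \left(- \frac{2}{21}\right) \left(-4\right) \left(H - 516\right) = \frac{8 \left(-516 + H\right)}{21} = - \frac{1376}{7} + \frac{8 H}{21}$)
$\left(x{\left(457 \right)} - 13373\right) \left(-324867 + N\right) = \left(\left(- \frac{1376}{7} + \frac{8}{21} \cdot 457\right) - 13373\right) \left(-324867 + 74945\right) = \left(\left(- \frac{1376}{7} + \frac{3656}{21}\right) - 13373\right) \left(-249922\right) = \left(- \frac{472}{21} - 13373\right) \left(-249922\right) = \left(- \frac{281305}{21}\right) \left(-249922\right) = \frac{70304308210}{21}$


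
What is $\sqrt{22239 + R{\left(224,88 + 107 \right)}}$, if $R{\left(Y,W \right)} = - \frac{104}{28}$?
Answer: $\frac{\sqrt{1089529}}{7} \approx 149.11$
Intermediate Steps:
$R{\left(Y,W \right)} = - \frac{26}{7}$ ($R{\left(Y,W \right)} = \left(-104\right) \frac{1}{28} = - \frac{26}{7}$)
$\sqrt{22239 + R{\left(224,88 + 107 \right)}} = \sqrt{22239 - \frac{26}{7}} = \sqrt{\frac{155647}{7}} = \frac{\sqrt{1089529}}{7}$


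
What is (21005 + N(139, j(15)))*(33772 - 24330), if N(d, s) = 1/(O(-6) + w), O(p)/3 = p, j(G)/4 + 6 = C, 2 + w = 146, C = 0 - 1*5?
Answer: 12494744951/63 ≈ 1.9833e+8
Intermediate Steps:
C = -5 (C = 0 - 5 = -5)
w = 144 (w = -2 + 146 = 144)
j(G) = -44 (j(G) = -24 + 4*(-5) = -24 - 20 = -44)
O(p) = 3*p
N(d, s) = 1/126 (N(d, s) = 1/(3*(-6) + 144) = 1/(-18 + 144) = 1/126)
(21005 + N(139, j(15)))*(33772 - 24330) = (21005 + 1/126)*(33772 - 24330) = (2646631/126)*9442 = 12494744951/63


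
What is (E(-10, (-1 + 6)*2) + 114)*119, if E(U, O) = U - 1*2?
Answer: 12138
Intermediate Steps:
E(U, O) = -2 + U (E(U, O) = U - 2 = -2 + U)
(E(-10, (-1 + 6)*2) + 114)*119 = ((-2 - 10) + 114)*119 = (-12 + 114)*119 = 102*119 = 12138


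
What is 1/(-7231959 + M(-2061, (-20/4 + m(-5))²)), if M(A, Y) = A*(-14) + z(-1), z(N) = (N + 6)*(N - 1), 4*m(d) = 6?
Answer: -1/7203115 ≈ -1.3883e-7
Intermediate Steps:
m(d) = 3/2 (m(d) = (¼)*6 = 3/2)
z(N) = (-1 + N)*(6 + N) (z(N) = (6 + N)*(-1 + N) = (-1 + N)*(6 + N))
M(A, Y) = -10 - 14*A (M(A, Y) = A*(-14) + (-6 + (-1)² + 5*(-1)) = -14*A + (-6 + 1 - 5) = -14*A - 10 = -10 - 14*A)
1/(-7231959 + M(-2061, (-20/4 + m(-5))²)) = 1/(-7231959 + (-10 - 14*(-2061))) = 1/(-7231959 + (-10 + 28854)) = 1/(-7231959 + 28844) = 1/(-7203115) = -1/7203115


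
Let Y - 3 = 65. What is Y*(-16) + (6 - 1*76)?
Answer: -1158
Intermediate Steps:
Y = 68 (Y = 3 + 65 = 68)
Y*(-16) + (6 - 1*76) = 68*(-16) + (6 - 1*76) = -1088 + (6 - 76) = -1088 - 70 = -1158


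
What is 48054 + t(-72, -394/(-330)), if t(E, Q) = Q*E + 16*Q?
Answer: 7917878/165 ≈ 47987.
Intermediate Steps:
t(E, Q) = 16*Q + E*Q (t(E, Q) = E*Q + 16*Q = 16*Q + E*Q)
48054 + t(-72, -394/(-330)) = 48054 + (-394/(-330))*(16 - 72) = 48054 - 394*(-1/330)*(-56) = 48054 + (197/165)*(-56) = 48054 - 11032/165 = 7917878/165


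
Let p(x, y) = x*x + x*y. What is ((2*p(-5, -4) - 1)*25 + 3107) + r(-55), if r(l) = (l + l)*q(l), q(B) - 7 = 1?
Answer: 4452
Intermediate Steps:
p(x, y) = x**2 + x*y
q(B) = 8 (q(B) = 7 + 1 = 8)
r(l) = 16*l (r(l) = (l + l)*8 = (2*l)*8 = 16*l)
((2*p(-5, -4) - 1)*25 + 3107) + r(-55) = ((2*(-5*(-5 - 4)) - 1)*25 + 3107) + 16*(-55) = ((2*(-5*(-9)) - 1)*25 + 3107) - 880 = ((2*45 - 1)*25 + 3107) - 880 = ((90 - 1)*25 + 3107) - 880 = (89*25 + 3107) - 880 = (2225 + 3107) - 880 = 5332 - 880 = 4452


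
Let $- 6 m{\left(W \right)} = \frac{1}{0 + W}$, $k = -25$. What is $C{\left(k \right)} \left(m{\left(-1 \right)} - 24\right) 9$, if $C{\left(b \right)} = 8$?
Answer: $-1716$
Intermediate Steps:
$m{\left(W \right)} = - \frac{1}{6 W}$ ($m{\left(W \right)} = - \frac{1}{6 \left(0 + W\right)} = - \frac{1}{6 W}$)
$C{\left(k \right)} \left(m{\left(-1 \right)} - 24\right) 9 = 8 \left(- \frac{1}{6 \left(-1\right)} - 24\right) 9 = 8 \left(\left(- \frac{1}{6}\right) \left(-1\right) - 24\right) 9 = 8 \left(\frac{1}{6} - 24\right) 9 = 8 \left(\left(- \frac{143}{6}\right) 9\right) = 8 \left(- \frac{429}{2}\right) = -1716$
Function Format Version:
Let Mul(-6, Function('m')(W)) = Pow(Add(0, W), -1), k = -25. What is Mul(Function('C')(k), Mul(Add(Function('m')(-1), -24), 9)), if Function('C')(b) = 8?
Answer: -1716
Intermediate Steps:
Function('m')(W) = Mul(Rational(-1, 6), Pow(W, -1)) (Function('m')(W) = Mul(Rational(-1, 6), Pow(Add(0, W), -1)) = Mul(Rational(-1, 6), Pow(W, -1)))
Mul(Function('C')(k), Mul(Add(Function('m')(-1), -24), 9)) = Mul(8, Mul(Add(Mul(Rational(-1, 6), Pow(-1, -1)), -24), 9)) = Mul(8, Mul(Add(Mul(Rational(-1, 6), -1), -24), 9)) = Mul(8, Mul(Add(Rational(1, 6), -24), 9)) = Mul(8, Mul(Rational(-143, 6), 9)) = Mul(8, Rational(-429, 2)) = -1716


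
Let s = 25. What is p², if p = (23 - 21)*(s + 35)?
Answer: 14400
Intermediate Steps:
p = 120 (p = (23 - 21)*(25 + 35) = 2*60 = 120)
p² = 120² = 14400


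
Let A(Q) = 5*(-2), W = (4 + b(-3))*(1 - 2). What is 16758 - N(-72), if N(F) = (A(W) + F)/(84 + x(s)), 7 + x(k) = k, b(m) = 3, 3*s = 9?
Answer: 670361/40 ≈ 16759.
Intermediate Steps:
s = 3 (s = (⅓)*9 = 3)
x(k) = -7 + k
W = -7 (W = (4 + 3)*(1 - 2) = 7*(-1) = -7)
A(Q) = -10
N(F) = -⅛ + F/80 (N(F) = (-10 + F)/(84 + (-7 + 3)) = (-10 + F)/(84 - 4) = (-10 + F)/80 = (-10 + F)*(1/80) = -⅛ + F/80)
16758 - N(-72) = 16758 - (-⅛ + (1/80)*(-72)) = 16758 - (-⅛ - 9/10) = 16758 - 1*(-41/40) = 16758 + 41/40 = 670361/40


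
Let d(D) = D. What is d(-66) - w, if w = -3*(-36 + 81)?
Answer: 69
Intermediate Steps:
w = -135 (w = -3*45 = -135)
d(-66) - w = -66 - 1*(-135) = -66 + 135 = 69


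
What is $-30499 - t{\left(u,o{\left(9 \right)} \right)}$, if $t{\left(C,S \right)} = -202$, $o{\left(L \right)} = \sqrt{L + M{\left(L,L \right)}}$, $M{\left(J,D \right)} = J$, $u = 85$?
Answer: $-30297$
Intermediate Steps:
$o{\left(L \right)} = \sqrt{2} \sqrt{L}$ ($o{\left(L \right)} = \sqrt{L + L} = \sqrt{2 L} = \sqrt{2} \sqrt{L}$)
$-30499 - t{\left(u,o{\left(9 \right)} \right)} = -30499 - -202 = -30499 + 202 = -30297$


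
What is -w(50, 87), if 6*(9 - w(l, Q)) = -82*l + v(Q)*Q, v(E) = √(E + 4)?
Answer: -2077/3 + 29*√91/2 ≈ -554.01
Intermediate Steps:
v(E) = √(4 + E)
w(l, Q) = 9 + 41*l/3 - Q*√(4 + Q)/6 (w(l, Q) = 9 - (-82*l + √(4 + Q)*Q)/6 = 9 - (-82*l + Q*√(4 + Q))/6 = 9 + (41*l/3 - Q*√(4 + Q)/6) = 9 + 41*l/3 - Q*√(4 + Q)/6)
-w(50, 87) = -(9 + (41/3)*50 - ⅙*87*√(4 + 87)) = -(9 + 2050/3 - ⅙*87*√91) = -(9 + 2050/3 - 29*√91/2) = -(2077/3 - 29*√91/2) = -2077/3 + 29*√91/2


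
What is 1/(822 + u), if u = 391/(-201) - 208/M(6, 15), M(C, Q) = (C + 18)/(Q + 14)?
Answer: 201/114313 ≈ 0.0017583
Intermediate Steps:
M(C, Q) = (18 + C)/(14 + Q)
u = -50909/201 (u = 391/(-201) - 208*(14 + 15)/(18 + 6) = 391*(-1/201) - 208/(24/29) = -391/201 - 208/((1/29)*24) = -391/201 - 208/24/29 = -391/201 - 208*29/24 = -391/201 - 754/3 = -50909/201 ≈ -253.28)
1/(822 + u) = 1/(822 - 50909/201) = 1/(114313/201) = 201/114313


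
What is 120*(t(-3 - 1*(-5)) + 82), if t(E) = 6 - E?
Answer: 10320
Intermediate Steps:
120*(t(-3 - 1*(-5)) + 82) = 120*((6 - (-3 - 1*(-5))) + 82) = 120*((6 - (-3 + 5)) + 82) = 120*((6 - 1*2) + 82) = 120*((6 - 2) + 82) = 120*(4 + 82) = 120*86 = 10320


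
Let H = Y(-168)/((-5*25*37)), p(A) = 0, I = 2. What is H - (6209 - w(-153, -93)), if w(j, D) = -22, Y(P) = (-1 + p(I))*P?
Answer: -28818543/4625 ≈ -6231.0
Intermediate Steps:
Y(P) = -P (Y(P) = (-1 + 0)*P = -P)
H = -168/4625 (H = (-1*(-168))/((-5*25*37)) = 168/((-125*37)) = 168/(-4625) = 168*(-1/4625) = -168/4625 ≈ -0.036324)
H - (6209 - w(-153, -93)) = -168/4625 - (6209 - 1*(-22)) = -168/4625 - (6209 + 22) = -168/4625 - 1*6231 = -168/4625 - 6231 = -28818543/4625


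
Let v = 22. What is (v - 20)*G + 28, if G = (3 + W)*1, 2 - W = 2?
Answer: 34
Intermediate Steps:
W = 0 (W = 2 - 1*2 = 2 - 2 = 0)
G = 3 (G = (3 + 0)*1 = 3*1 = 3)
(v - 20)*G + 28 = (22 - 20)*3 + 28 = 2*3 + 28 = 6 + 28 = 34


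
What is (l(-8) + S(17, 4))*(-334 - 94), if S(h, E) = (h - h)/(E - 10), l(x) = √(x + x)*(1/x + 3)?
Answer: -4922*I ≈ -4922.0*I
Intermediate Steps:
l(x) = √2*√x*(3 + 1/x) (l(x) = √(2*x)*(3 + 1/x) = (√2*√x)*(3 + 1/x) = √2*√x*(3 + 1/x))
S(h, E) = 0 (S(h, E) = 0/(-10 + E) = 0)
(l(-8) + S(17, 4))*(-334 - 94) = (√2*(1 + 3*(-8))/√(-8) + 0)*(-334 - 94) = (√2*(-I*√2/4)*(1 - 24) + 0)*(-428) = (√2*(-I*√2/4)*(-23) + 0)*(-428) = (23*I/2 + 0)*(-428) = (23*I/2)*(-428) = -4922*I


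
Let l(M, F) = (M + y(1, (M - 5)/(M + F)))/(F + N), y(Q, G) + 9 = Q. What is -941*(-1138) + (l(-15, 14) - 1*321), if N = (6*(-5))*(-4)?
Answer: 143451935/134 ≈ 1.0705e+6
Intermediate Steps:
y(Q, G) = -9 + Q
N = 120 (N = -30*(-4) = 120)
l(M, F) = (-8 + M)/(120 + F) (l(M, F) = (M + (-9 + 1))/(F + 120) = (M - 8)/(120 + F) = (-8 + M)/(120 + F))
-941*(-1138) + (l(-15, 14) - 1*321) = -941*(-1138) + ((-8 - 15)/(120 + 14) - 1*321) = 1070858 + (-23/134 - 321) = 1070858 - 43037/134 = 143451935/134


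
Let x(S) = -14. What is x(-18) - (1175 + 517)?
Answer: -1706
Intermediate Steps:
x(-18) - (1175 + 517) = -14 - (1175 + 517) = -14 - 1*1692 = -14 - 1692 = -1706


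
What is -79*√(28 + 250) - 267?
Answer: -267 - 79*√278 ≈ -1584.2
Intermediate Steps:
-79*√(28 + 250) - 267 = -79*√278 - 267 = -267 - 79*√278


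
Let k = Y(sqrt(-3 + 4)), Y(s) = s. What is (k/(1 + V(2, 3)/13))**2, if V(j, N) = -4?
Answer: 169/81 ≈ 2.0864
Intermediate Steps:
k = 1 (k = sqrt(-3 + 4) = sqrt(1) = 1)
(k/(1 + V(2, 3)/13))**2 = (1/(1 - 4/13))**2 = (1/(9/13))**2 = ((13/9)*1)**2 = (13/9)**2 = 169/81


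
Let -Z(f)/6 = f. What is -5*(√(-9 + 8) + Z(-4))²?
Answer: -2875 - 240*I ≈ -2875.0 - 240.0*I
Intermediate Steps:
Z(f) = -6*f
-5*(√(-9 + 8) + Z(-4))² = -5*(√(-9 + 8) - 6*(-4))² = -5*(√(-1) + 24)² = -5*(I + 24)² = -5*(24 + I)²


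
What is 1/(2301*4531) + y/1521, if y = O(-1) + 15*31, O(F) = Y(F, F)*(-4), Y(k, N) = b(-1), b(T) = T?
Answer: 125377340/406607409 ≈ 0.30835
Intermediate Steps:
Y(k, N) = -1
O(F) = 4 (O(F) = -1*(-4) = 4)
y = 469 (y = 4 + 15*31 = 4 + 465 = 469)
1/(2301*4531) + y/1521 = 1/(2301*4531) + 469/1521 = (1/2301)*(1/4531) + 469*(1/1521) = 1/10425831 + 469/1521 = 125377340/406607409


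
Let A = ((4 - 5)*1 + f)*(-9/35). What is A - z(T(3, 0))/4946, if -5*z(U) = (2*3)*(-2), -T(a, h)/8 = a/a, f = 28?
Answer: -600981/86555 ≈ -6.9433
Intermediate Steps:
T(a, h) = -8 (T(a, h) = -8*a/a = -8*1 = -8)
z(U) = 12/5 (z(U) = -2*3*(-2)/5 = -6*(-2)/5 = -1/5*(-12) = 12/5)
A = -243/35 (A = ((4 - 5)*1 + 28)*(-9/35) = (-1*1 + 28)*(-9*1/35) = (-1 + 28)*(-9/35) = 27*(-9/35) = -243/35 ≈ -6.9429)
A - z(T(3, 0))/4946 = -243/35 - 12/(5*4946) = -243/35 - 1*6/12365 = -243/35 - 6/12365 = -600981/86555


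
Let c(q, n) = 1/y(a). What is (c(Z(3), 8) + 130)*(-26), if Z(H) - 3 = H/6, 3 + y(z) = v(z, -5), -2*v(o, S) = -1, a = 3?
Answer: -16848/5 ≈ -3369.6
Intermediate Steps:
v(o, S) = ½ (v(o, S) = -½*(-1) = ½)
y(z) = -5/2 (y(z) = -3 + ½ = -5/2)
Z(H) = 3 + H/6
c(q, n) = -⅖ (c(q, n) = 1/(-5/2) = -⅖)
(c(Z(3), 8) + 130)*(-26) = (-⅖ + 130)*(-26) = (648/5)*(-26) = -16848/5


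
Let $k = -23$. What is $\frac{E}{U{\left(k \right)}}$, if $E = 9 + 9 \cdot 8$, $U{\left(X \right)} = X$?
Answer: $- \frac{81}{23} \approx -3.5217$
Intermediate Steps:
$E = 81$ ($E = 9 + 72 = 81$)
$\frac{E}{U{\left(k \right)}} = \frac{81}{-23} = 81 \left(- \frac{1}{23}\right) = - \frac{81}{23}$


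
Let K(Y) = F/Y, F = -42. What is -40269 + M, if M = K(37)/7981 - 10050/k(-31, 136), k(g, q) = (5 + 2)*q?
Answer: -5661749776485/140561372 ≈ -40280.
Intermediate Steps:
k(g, q) = 7*q
K(Y) = -42/Y
M = -1483887417/140561372 (M = -42/37/7981 - 10050/(7*136) = -42*1/37*(1/7981) - 10050/952 = -42/37*1/7981 - 10050*1/952 = -42/295297 - 5025/476 = -1483887417/140561372 ≈ -10.557)
-40269 + M = -40269 - 1483887417/140561372 = -5661749776485/140561372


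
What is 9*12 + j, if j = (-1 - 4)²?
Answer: 133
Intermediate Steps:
j = 25 (j = (-5)² = 25)
9*12 + j = 9*12 + 25 = 108 + 25 = 133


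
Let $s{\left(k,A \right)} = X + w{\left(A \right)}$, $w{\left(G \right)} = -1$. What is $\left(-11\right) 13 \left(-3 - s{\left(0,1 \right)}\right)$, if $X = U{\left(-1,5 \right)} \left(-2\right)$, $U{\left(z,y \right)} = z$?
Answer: $572$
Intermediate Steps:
$X = 2$ ($X = \left(-1\right) \left(-2\right) = 2$)
$s{\left(k,A \right)} = 1$ ($s{\left(k,A \right)} = 2 - 1 = 1$)
$\left(-11\right) 13 \left(-3 - s{\left(0,1 \right)}\right) = \left(-11\right) 13 \left(-3 - 1\right) = - 143 \left(-3 - 1\right) = \left(-143\right) \left(-4\right) = 572$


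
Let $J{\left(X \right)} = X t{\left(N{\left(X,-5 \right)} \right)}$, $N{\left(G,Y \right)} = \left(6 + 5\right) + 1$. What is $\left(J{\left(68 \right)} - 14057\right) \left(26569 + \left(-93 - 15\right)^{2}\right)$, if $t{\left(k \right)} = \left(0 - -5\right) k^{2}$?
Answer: $1334446399$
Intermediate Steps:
$N{\left(G,Y \right)} = 12$ ($N{\left(G,Y \right)} = 11 + 1 = 12$)
$t{\left(k \right)} = 5 k^{2}$ ($t{\left(k \right)} = \left(0 + 5\right) k^{2} = 5 k^{2}$)
$J{\left(X \right)} = 720 X$ ($J{\left(X \right)} = X 5 \cdot 12^{2} = X 5 \cdot 144 = X 720 = 720 X$)
$\left(J{\left(68 \right)} - 14057\right) \left(26569 + \left(-93 - 15\right)^{2}\right) = \left(720 \cdot 68 - 14057\right) \left(26569 + \left(-93 - 15\right)^{2}\right) = \left(48960 - 14057\right) \left(26569 + \left(-108\right)^{2}\right) = 34903 \left(26569 + 11664\right) = 34903 \cdot 38233 = 1334446399$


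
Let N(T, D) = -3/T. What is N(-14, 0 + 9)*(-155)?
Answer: -465/14 ≈ -33.214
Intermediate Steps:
N(-14, 0 + 9)*(-155) = -3/(-14)*(-155) = -3*(-1/14)*(-155) = (3/14)*(-155) = -465/14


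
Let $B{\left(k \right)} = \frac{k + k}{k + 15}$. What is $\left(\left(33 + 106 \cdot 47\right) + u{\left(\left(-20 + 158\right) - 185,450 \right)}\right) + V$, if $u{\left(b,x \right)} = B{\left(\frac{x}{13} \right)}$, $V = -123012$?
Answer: $- \frac{5073811}{43} \approx -1.18 \cdot 10^{5}$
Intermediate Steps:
$B{\left(k \right)} = \frac{2 k}{15 + k}$
$u{\left(b,x \right)} = \frac{2 x}{13 \left(15 + \frac{x}{13}\right)}$ ($u{\left(b,x \right)} = \frac{2 \frac{x}{13}}{15 + \frac{x}{13}} = \frac{2 x}{13 \left(15 + \frac{x}{13}\right)}$)
$\left(\left(33 + 106 \cdot 47\right) + u{\left(\left(-20 + 158\right) - 185,450 \right)}\right) + V = \left(\left(33 + 106 \cdot 47\right) + 2 \cdot 450 \frac{1}{195 + 450}\right) - 123012 = \left(\left(33 + 4982\right) + 2 \cdot 450 \cdot \frac{1}{645}\right) - 123012 = \left(5015 + 2 \cdot 450 \cdot \frac{1}{645}\right) - 123012 = \left(5015 + \frac{60}{43}\right) - 123012 = \frac{215705}{43} - 123012 = - \frac{5073811}{43}$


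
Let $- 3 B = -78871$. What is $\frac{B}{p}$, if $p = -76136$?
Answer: $- \frac{78871}{228408} \approx -0.34531$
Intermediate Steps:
$B = \frac{78871}{3}$ ($B = \left(- \frac{1}{3}\right) \left(-78871\right) = \frac{78871}{3} \approx 26290.0$)
$\frac{B}{p} = \frac{78871}{3 \left(-76136\right)} = \frac{78871}{3} \left(- \frac{1}{76136}\right) = - \frac{78871}{228408}$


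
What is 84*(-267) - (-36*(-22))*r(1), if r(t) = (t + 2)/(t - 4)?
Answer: -21636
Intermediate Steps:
r(t) = (2 + t)/(-4 + t)
84*(-267) - (-36*(-22))*r(1) = 84*(-267) - (-36*(-22))*(2 + 1)/(-4 + 1) = -22428 - 792*3/(-3) = -22428 - 792*(-⅓*3) = -22428 - 792*(-1) = -22428 - 1*(-792) = -22428 + 792 = -21636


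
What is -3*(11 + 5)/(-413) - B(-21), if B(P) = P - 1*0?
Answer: 8721/413 ≈ 21.116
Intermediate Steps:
B(P) = P (B(P) = P + 0 = P)
-3*(11 + 5)/(-413) - B(-21) = -3*(11 + 5)/(-413) - 1*(-21) = -3*16*(-1/413) + 21 = -48*(-1/413) + 21 = 48/413 + 21 = 8721/413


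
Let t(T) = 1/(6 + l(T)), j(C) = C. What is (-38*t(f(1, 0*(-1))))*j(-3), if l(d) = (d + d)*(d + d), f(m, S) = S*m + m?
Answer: 57/5 ≈ 11.400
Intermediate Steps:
f(m, S) = m + S*m
l(d) = 4*d² (l(d) = (2*d)*(2*d) = 4*d²)
t(T) = 1/(6 + 4*T²)
(-38*t(f(1, 0*(-1))))*j(-3) = -19/(3 + 2*(1*(1 + 0*(-1)))²)*(-3) = -19/(3 + 2*(1*(1 + 0))²)*(-3) = -19/(3 + 2*(1*1)²)*(-3) = -19/(3 + 2*1²)*(-3) = -19/(3 + 2*1)*(-3) = -19/(3 + 2)*(-3) = -19/5*(-3) = 57/5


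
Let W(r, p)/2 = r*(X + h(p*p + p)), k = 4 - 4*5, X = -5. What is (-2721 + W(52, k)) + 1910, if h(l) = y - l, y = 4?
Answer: -25875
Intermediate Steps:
k = -16 (k = 4 - 20 = -16)
h(l) = 4 - l
W(r, p) = 2*r*(-1 - p - p²) (W(r, p) = 2*(r*(-5 + (4 - (p*p + p)))) = 2*(r*(-5 + (4 - (p² + p)))) = 2*(r*(-5 + (4 - (p + p²)))) = 2*(r*(-5 + (4 + (-p - p²)))) = 2*(r*(-5 + (4 - p - p²))) = 2*(r*(-1 - p - p²)) = 2*r*(-1 - p - p²))
(-2721 + W(52, k)) + 1910 = (-2721 - 2*52*(1 - 16*(1 - 16))) + 1910 = (-2721 - 2*52*(1 - 16*(-15))) + 1910 = (-2721 - 2*52*(1 + 240)) + 1910 = (-2721 - 2*52*241) + 1910 = (-2721 - 25064) + 1910 = -27785 + 1910 = -25875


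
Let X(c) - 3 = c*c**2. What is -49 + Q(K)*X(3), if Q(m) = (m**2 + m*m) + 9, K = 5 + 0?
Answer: 1721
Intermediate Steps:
X(c) = 3 + c**3 (X(c) = 3 + c*c**2 = 3 + c**3)
K = 5
Q(m) = 9 + 2*m**2 (Q(m) = (m**2 + m**2) + 9 = 2*m**2 + 9 = 9 + 2*m**2)
-49 + Q(K)*X(3) = -49 + (9 + 2*5**2)*(3 + 3**3) = -49 + (9 + 2*25)*(3 + 27) = -49 + (9 + 50)*30 = -49 + 59*30 = -49 + 1770 = 1721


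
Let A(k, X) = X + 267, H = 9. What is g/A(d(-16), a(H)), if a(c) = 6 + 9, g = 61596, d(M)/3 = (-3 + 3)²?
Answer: 10266/47 ≈ 218.43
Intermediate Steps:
d(M) = 0 (d(M) = 3*(-3 + 3)² = 3*0² = 3*0 = 0)
a(c) = 15
A(k, X) = 267 + X
g/A(d(-16), a(H)) = 61596/(267 + 15) = 61596/282 = 61596*(1/282) = 10266/47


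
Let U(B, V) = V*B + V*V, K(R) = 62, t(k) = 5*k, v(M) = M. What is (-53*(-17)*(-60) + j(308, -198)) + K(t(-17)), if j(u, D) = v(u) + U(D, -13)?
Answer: -50947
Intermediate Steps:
U(B, V) = V**2 + B*V (U(B, V) = B*V + V**2 = V**2 + B*V)
j(u, D) = 169 + u - 13*D (j(u, D) = u - 13*(D - 13) = u - 13*(-13 + D) = u + (169 - 13*D) = 169 + u - 13*D)
(-53*(-17)*(-60) + j(308, -198)) + K(t(-17)) = (-53*(-17)*(-60) + (169 + 308 - 13*(-198))) + 62 = (901*(-60) + (169 + 308 + 2574)) + 62 = (-54060 + 3051) + 62 = -51009 + 62 = -50947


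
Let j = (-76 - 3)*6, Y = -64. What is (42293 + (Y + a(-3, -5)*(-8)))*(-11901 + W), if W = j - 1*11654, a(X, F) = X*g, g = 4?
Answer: -1017027425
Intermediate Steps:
j = -474 (j = -79*6 = -474)
a(X, F) = 4*X (a(X, F) = X*4 = 4*X)
W = -12128 (W = -474 - 1*11654 = -474 - 11654 = -12128)
(42293 + (Y + a(-3, -5)*(-8)))*(-11901 + W) = (42293 + (-64 + (4*(-3))*(-8)))*(-11901 - 12128) = (42293 + (-64 - 12*(-8)))*(-24029) = (42293 + (-64 + 96))*(-24029) = (42293 + 32)*(-24029) = 42325*(-24029) = -1017027425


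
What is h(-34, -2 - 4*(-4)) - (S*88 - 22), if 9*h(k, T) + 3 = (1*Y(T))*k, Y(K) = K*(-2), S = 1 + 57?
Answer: -44789/9 ≈ -4976.6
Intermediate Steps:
S = 58
Y(K) = -2*K
h(k, T) = -⅓ - 2*T*k/9 (h(k, T) = -⅓ + ((1*(-2*T))*k)/9 = -⅓ + ((-2*T)*k)/9 = -⅓ + (-2*T*k)/9 = -⅓ - 2*T*k/9)
h(-34, -2 - 4*(-4)) - (S*88 - 22) = (-⅓ - 2/9*(-2 - 4*(-4))*(-34)) - (58*88 - 22) = (-⅓ - 2/9*(-2 + 16)*(-34)) - (5104 - 22) = (-⅓ - 2/9*14*(-34)) - 1*5082 = (-⅓ + 952/9) - 5082 = 949/9 - 5082 = -44789/9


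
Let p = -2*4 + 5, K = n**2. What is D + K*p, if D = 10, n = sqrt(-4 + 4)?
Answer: 10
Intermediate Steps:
n = 0 (n = sqrt(0) = 0)
K = 0 (K = 0**2 = 0)
p = -3 (p = -8 + 5 = -3)
D + K*p = 10 + 0*(-3) = 10 + 0 = 10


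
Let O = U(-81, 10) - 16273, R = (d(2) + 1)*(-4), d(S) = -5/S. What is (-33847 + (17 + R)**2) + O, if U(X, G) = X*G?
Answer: -50401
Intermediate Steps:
U(X, G) = G*X
R = 6 (R = (-5/2 + 1)*(-4) = -3/2*(-4) = 6)
O = -17083 (O = 10*(-81) - 16273 = -810 - 16273 = -17083)
(-33847 + (17 + R)**2) + O = (-33847 + (17 + 6)**2) - 17083 = (-33847 + 23**2) - 17083 = (-33847 + 529) - 17083 = -33318 - 17083 = -50401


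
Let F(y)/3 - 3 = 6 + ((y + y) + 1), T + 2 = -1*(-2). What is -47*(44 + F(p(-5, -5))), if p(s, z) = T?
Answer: -3478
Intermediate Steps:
T = 0 (T = -2 - 1*(-2) = -2 + 2 = 0)
p(s, z) = 0
F(y) = 30 + 6*y (F(y) = 9 + 3*(6 + ((y + y) + 1)) = 9 + 3*(6 + (2*y + 1)) = 9 + 3*(6 + (1 + 2*y)) = 9 + 3*(7 + 2*y) = 9 + (21 + 6*y) = 30 + 6*y)
-47*(44 + F(p(-5, -5))) = -47*(44 + (30 + 6*0)) = -47*(44 + (30 + 0)) = -47*(44 + 30) = -47*74 = -3478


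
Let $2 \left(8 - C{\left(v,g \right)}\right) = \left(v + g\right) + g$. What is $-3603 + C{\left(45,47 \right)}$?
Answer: $- \frac{7329}{2} \approx -3664.5$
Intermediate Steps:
$C{\left(v,g \right)} = 8 - g - \frac{v}{2}$ ($C{\left(v,g \right)} = 8 - \frac{\left(v + g\right) + g}{2} = 8 - \frac{\left(g + v\right) + g}{2} = 8 - \frac{v + 2 g}{2} = 8 - \left(g + \frac{v}{2}\right) = 8 - g - \frac{v}{2}$)
$-3603 + C{\left(45,47 \right)} = -3603 - \frac{123}{2} = - \frac{7329}{2}$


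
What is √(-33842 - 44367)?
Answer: I*√78209 ≈ 279.66*I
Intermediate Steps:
√(-33842 - 44367) = √(-78209) = I*√78209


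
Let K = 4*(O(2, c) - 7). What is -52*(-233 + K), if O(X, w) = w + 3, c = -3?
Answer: 13572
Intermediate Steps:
O(X, w) = 3 + w
K = -28 (K = 4*((3 - 3) - 7) = 4*(0 - 7) = 4*(-7) = -28)
-52*(-233 + K) = -52*(-233 - 28) = -52*(-261) = 13572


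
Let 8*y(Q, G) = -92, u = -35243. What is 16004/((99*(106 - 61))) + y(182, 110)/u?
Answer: 1128160409/314015130 ≈ 3.5927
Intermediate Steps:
y(Q, G) = -23/2 (y(Q, G) = (⅛)*(-92) = -23/2)
16004/((99*(106 - 61))) + y(182, 110)/u = 16004/((99*(106 - 61))) - 23/2/(-35243) = 16004/((99*45)) - 23/2*(-1/35243) = 16004/4455 + 23/70486 = 1128160409/314015130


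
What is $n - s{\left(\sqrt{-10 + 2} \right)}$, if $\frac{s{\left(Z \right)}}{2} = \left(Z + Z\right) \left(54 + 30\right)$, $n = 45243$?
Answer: $45243 - 672 i \sqrt{2} \approx 45243.0 - 950.35 i$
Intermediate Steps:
$s{\left(Z \right)} = 336 Z$ ($s{\left(Z \right)} = 2 \left(Z + Z\right) \left(54 + 30\right) = 2 \cdot 2 Z 84 = 2 \cdot 168 Z = 336 Z$)
$n - s{\left(\sqrt{-10 + 2} \right)} = 45243 - 336 \sqrt{-10 + 2} = 45243 - 336 \sqrt{-8} = 45243 - 336 \cdot 2 i \sqrt{2} = 45243 - 672 i \sqrt{2}$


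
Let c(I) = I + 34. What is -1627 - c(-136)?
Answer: -1525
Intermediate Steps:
c(I) = 34 + I
-1627 - c(-136) = -1627 - (34 - 136) = -1627 - 1*(-102) = -1627 + 102 = -1525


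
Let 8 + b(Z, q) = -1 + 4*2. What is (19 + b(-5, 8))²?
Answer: 324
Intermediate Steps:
b(Z, q) = -1 (b(Z, q) = -8 + (-1 + 4*2) = -8 + (-1 + 8) = -8 + 7 = -1)
(19 + b(-5, 8))² = (19 - 1)² = 18² = 324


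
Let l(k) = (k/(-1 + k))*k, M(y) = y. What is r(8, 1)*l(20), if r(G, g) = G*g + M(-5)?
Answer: 1200/19 ≈ 63.158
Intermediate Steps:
l(k) = k²/(-1 + k) (l(k) = (k/(-1 + k))*k = k²/(-1 + k))
r(G, g) = -5 + G*g (r(G, g) = G*g - 5 = -5 + G*g)
r(8, 1)*l(20) = (-5 + 8*1)*(20²/(-1 + 20)) = (-5 + 8)*(400/19) = 3*(400*(1/19)) = 3*(400/19) = 1200/19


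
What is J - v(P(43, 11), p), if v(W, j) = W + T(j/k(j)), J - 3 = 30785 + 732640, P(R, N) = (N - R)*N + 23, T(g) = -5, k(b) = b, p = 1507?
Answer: 763762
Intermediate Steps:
P(R, N) = 23 + N*(N - R) (P(R, N) = N*(N - R) + 23 = 23 + N*(N - R))
J = 763428 (J = 3 + (30785 + 732640) = 3 + 763425 = 763428)
v(W, j) = -5 + W (v(W, j) = W - 5 = -5 + W)
J - v(P(43, 11), p) = 763428 - (-5 + (23 + 11**2 - 1*11*43)) = 763428 - (-5 + (23 + 121 - 473)) = 763428 - (-5 - 329) = 763428 - 1*(-334) = 763428 + 334 = 763762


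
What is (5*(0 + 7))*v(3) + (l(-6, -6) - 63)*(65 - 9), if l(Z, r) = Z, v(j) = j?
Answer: -3759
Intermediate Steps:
(5*(0 + 7))*v(3) + (l(-6, -6) - 63)*(65 - 9) = (5*(0 + 7))*3 + (-6 - 63)*(65 - 9) = (5*7)*3 - 69*56 = 35*3 - 3864 = 105 - 3864 = -3759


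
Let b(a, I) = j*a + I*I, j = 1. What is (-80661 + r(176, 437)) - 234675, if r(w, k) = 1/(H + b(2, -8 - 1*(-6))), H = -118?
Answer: -35317633/112 ≈ -3.1534e+5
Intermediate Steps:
b(a, I) = a + I² (b(a, I) = 1*a + I*I = a + I²)
r(w, k) = -1/112 (r(w, k) = 1/(-118 + (2 + (-8 - 1*(-6))²)) = 1/(-118 + (2 + (-8 + 6)²)) = 1/(-118 + (2 + (-2)²)) = 1/(-118 + (2 + 4)) = 1/(-118 + 6) = 1/(-112) = -1/112)
(-80661 + r(176, 437)) - 234675 = (-80661 - 1/112) - 234675 = -9034033/112 - 234675 = -35317633/112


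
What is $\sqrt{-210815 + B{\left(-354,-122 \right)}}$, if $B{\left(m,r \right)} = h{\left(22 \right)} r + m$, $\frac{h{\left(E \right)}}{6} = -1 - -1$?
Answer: $i \sqrt{211169} \approx 459.53 i$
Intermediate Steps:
$h{\left(E \right)} = 0$ ($h{\left(E \right)} = 6 \left(-1 - -1\right) = 6 \left(-1 + 1\right) = 6 \cdot 0 = 0$)
$B{\left(m,r \right)} = m$ ($B{\left(m,r \right)} = 0 r + m = 0 + m = m$)
$\sqrt{-210815 + B{\left(-354,-122 \right)}} = \sqrt{-210815 - 354} = \sqrt{-211169} = i \sqrt{211169}$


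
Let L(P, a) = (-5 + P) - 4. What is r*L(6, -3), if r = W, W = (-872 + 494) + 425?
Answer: -141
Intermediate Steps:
W = 47 (W = -378 + 425 = 47)
r = 47
L(P, a) = -9 + P
r*L(6, -3) = 47*(-9 + 6) = 47*(-3) = -141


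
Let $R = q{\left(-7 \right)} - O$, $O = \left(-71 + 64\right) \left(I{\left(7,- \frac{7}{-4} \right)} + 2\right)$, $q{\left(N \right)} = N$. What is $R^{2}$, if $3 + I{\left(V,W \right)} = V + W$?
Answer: $\frac{35721}{16} \approx 2232.6$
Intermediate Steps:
$I{\left(V,W \right)} = -3 + V + W$ ($I{\left(V,W \right)} = -3 + \left(V + W\right) = -3 + V + W$)
$O = - \frac{217}{4}$ ($O = \left(-71 + 64\right) \left(\left(-3 + 7 - \frac{7}{-4}\right) + 2\right) = - 7 \left(\left(-3 + 7 - - \frac{7}{4}\right) + 2\right) = - 7 \left(\left(-3 + 7 + \frac{7}{4}\right) + 2\right) = - 7 \left(\frac{23}{4} + 2\right) = \left(-7\right) \frac{31}{4} = - \frac{217}{4} \approx -54.25$)
$R = \frac{189}{4}$ ($R = -7 - - \frac{217}{4} = -7 + \frac{217}{4} = \frac{189}{4} \approx 47.25$)
$R^{2} = \left(\frac{189}{4}\right)^{2} = \frac{35721}{16}$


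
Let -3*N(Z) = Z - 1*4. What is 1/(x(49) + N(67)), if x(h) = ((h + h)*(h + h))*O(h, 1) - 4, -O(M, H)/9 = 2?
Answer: -1/172897 ≈ -5.7838e-6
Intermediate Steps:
N(Z) = 4/3 - Z/3 (N(Z) = -(Z - 1*4)/3 = -(Z - 4)/3 = -(-4 + Z)/3 = 4/3 - Z/3)
O(M, H) = -18 (O(M, H) = -9*2 = -18)
x(h) = -4 - 72*h² (x(h) = ((h + h)*(h + h))*(-18) - 4 = ((2*h)*(2*h))*(-18) - 4 = (4*h²)*(-18) - 4 = -72*h² - 4 = -4 - 72*h²)
1/(x(49) + N(67)) = 1/((-4 - 72*49²) + (4/3 - ⅓*67)) = 1/((-4 - 72*2401) + (4/3 - 67/3)) = 1/((-4 - 172872) - 21) = 1/(-172876 - 21) = 1/(-172897) = -1/172897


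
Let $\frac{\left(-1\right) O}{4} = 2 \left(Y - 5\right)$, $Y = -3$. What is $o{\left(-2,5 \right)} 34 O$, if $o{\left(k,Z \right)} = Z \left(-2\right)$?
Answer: $-21760$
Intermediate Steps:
$O = 64$ ($O = - 4 \cdot 2 \left(-3 - 5\right) = - 4 \cdot 2 \left(-8\right) = \left(-4\right) \left(-16\right) = 64$)
$o{\left(k,Z \right)} = - 2 Z$
$o{\left(-2,5 \right)} 34 O = \left(-2\right) 5 \cdot 34 \cdot 64 = \left(-10\right) 34 \cdot 64 = \left(-340\right) 64 = -21760$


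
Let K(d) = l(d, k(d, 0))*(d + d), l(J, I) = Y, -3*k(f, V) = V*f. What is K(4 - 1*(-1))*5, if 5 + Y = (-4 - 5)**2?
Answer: 3800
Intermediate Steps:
k(f, V) = -V*f/3
Y = 76 (Y = -5 + (-4 - 5)**2 = -5 + (-9)**2 = -5 + 81 = 76)
l(J, I) = 76
K(d) = 152*d (K(d) = 76*(d + d) = 76*(2*d) = 152*d)
K(4 - 1*(-1))*5 = (152*(4 - 1*(-1)))*5 = (152*(4 + 1))*5 = (152*5)*5 = 760*5 = 3800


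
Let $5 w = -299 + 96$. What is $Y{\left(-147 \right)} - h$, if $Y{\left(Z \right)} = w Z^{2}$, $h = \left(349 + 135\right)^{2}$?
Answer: $- \frac{5557907}{5} \approx -1.1116 \cdot 10^{6}$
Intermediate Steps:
$w = - \frac{203}{5}$ ($w = \frac{-299 + 96}{5} = \frac{1}{5} \left(-203\right) = - \frac{203}{5} \approx -40.6$)
$h = 234256$ ($h = 484^{2} = 234256$)
$Y{\left(Z \right)} = - \frac{203 Z^{2}}{5}$
$Y{\left(-147 \right)} - h = - \frac{203 \left(-147\right)^{2}}{5} - 234256 = \left(- \frac{203}{5}\right) 21609 - 234256 = - \frac{4386627}{5} - 234256 = - \frac{5557907}{5}$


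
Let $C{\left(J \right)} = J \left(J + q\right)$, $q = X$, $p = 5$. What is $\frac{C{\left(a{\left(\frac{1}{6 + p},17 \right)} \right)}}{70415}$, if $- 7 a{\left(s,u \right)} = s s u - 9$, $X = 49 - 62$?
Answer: $- \frac{10654608}{50516354735} \approx -0.00021091$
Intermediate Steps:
$X = -13$
$a{\left(s,u \right)} = \frac{9}{7} - \frac{u s^{2}}{7}$ ($a{\left(s,u \right)} = - \frac{s s u - 9}{7} = - \frac{s^{2} u - 9}{7} = - \frac{u s^{2} - 9}{7} = - \frac{-9 + u s^{2}}{7} = \frac{9}{7} - \frac{u s^{2}}{7}$)
$q = -13$
$C{\left(J \right)} = J \left(-13 + J\right)$ ($C{\left(J \right)} = J \left(J - 13\right) = J \left(-13 + J\right)$)
$\frac{C{\left(a{\left(\frac{1}{6 + p},17 \right)} \right)}}{70415} = \frac{\left(\frac{9}{7} - \frac{17 \left(\frac{1}{6 + 5}\right)^{2}}{7}\right) \left(-13 + \left(\frac{9}{7} - \frac{17 \left(\frac{1}{6 + 5}\right)^{2}}{7}\right)\right)}{70415} = \left(\frac{9}{7} - \frac{17 \left(\frac{1}{11}\right)^{2}}{7}\right) \left(-13 + \left(\frac{9}{7} - \frac{17 \left(\frac{1}{11}\right)^{2}}{7}\right)\right) \frac{1}{70415} = \left(\frac{9}{7} - \frac{17}{7 \cdot 121}\right) \left(-13 + \left(\frac{9}{7} - \frac{17}{7 \cdot 121}\right)\right) \frac{1}{70415} = \left(\frac{9}{7} - \frac{17}{7} \cdot \frac{1}{121}\right) \left(-13 + \left(\frac{9}{7} - \frac{17}{7} \cdot \frac{1}{121}\right)\right) \frac{1}{70415} = \left(\frac{9}{7} - \frac{17}{847}\right) \left(-13 + \left(\frac{9}{7} - \frac{17}{847}\right)\right) \frac{1}{70415} = \frac{1072 \left(-13 + \frac{1072}{847}\right)}{847} \cdot \frac{1}{70415} = \frac{1072}{847} \left(- \frac{9939}{847}\right) \frac{1}{70415} = \left(- \frac{10654608}{717409}\right) \frac{1}{70415} = - \frac{10654608}{50516354735}$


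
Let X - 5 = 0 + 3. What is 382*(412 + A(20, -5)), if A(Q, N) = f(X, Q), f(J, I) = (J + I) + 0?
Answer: 168080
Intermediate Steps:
X = 8 (X = 5 + (0 + 3) = 5 + 3 = 8)
f(J, I) = I + J (f(J, I) = (I + J) + 0 = I + J)
A(Q, N) = 8 + Q (A(Q, N) = Q + 8 = 8 + Q)
382*(412 + A(20, -5)) = 382*(412 + (8 + 20)) = 382*(412 + 28) = 382*440 = 168080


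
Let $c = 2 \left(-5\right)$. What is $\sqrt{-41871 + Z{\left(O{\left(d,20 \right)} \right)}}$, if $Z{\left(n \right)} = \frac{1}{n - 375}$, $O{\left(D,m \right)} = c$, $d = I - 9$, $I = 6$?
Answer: $\frac{4 i \sqrt{387895585}}{385} \approx 204.62 i$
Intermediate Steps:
$d = -3$ ($d = 6 - 9 = -3$)
$c = -10$
$O{\left(D,m \right)} = -10$
$Z{\left(n \right)} = \frac{1}{-375 + n}$
$\sqrt{-41871 + Z{\left(O{\left(d,20 \right)} \right)}} = \sqrt{-41871 + \frac{1}{-375 - 10}} = \sqrt{-41871 + \frac{1}{-385}} = \sqrt{-41871 - \frac{1}{385}} = \sqrt{- \frac{16120336}{385}} = \frac{4 i \sqrt{387895585}}{385}$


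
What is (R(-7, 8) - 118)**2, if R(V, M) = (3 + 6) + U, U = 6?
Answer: 10609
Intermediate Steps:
R(V, M) = 15 (R(V, M) = (3 + 6) + 6 = 9 + 6 = 15)
(R(-7, 8) - 118)**2 = (15 - 118)**2 = (-103)**2 = 10609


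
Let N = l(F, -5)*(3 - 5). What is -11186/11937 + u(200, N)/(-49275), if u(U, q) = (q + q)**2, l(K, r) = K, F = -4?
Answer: -184748674/196065225 ≈ -0.94228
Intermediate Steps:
N = 8 (N = -4*(3 - 5) = -4*(-2) = 8)
u(U, q) = 4*q**2 (u(U, q) = (2*q)**2 = 4*q**2)
-11186/11937 + u(200, N)/(-49275) = -11186/11937 + (4*8**2)/(-49275) = -11186*1/11937 + (4*64)*(-1/49275) = -11186/11937 + 256*(-1/49275) = -11186/11937 - 256/49275 = -184748674/196065225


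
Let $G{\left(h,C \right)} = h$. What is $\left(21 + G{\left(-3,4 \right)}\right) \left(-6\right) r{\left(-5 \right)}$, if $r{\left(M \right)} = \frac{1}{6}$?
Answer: $-18$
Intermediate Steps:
$r{\left(M \right)} = \frac{1}{6}$
$\left(21 + G{\left(-3,4 \right)}\right) \left(-6\right) r{\left(-5 \right)} = \left(21 - 3\right) \left(-6\right) \frac{1}{6} = 18 \left(-6\right) \frac{1}{6} = \left(-108\right) \frac{1}{6} = -18$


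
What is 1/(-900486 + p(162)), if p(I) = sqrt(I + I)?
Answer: -1/900468 ≈ -1.1105e-6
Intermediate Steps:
p(I) = sqrt(2)*sqrt(I) (p(I) = sqrt(2*I) = sqrt(2)*sqrt(I))
1/(-900486 + p(162)) = 1/(-900486 + sqrt(2)*sqrt(162)) = 1/(-900486 + sqrt(2)*(9*sqrt(2))) = 1/(-900486 + 18) = 1/(-900468) = -1/900468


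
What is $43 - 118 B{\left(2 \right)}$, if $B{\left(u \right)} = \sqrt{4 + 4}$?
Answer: $43 - 236 \sqrt{2} \approx -290.75$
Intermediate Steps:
$B{\left(u \right)} = 2 \sqrt{2}$ ($B{\left(u \right)} = \sqrt{8} = 2 \sqrt{2}$)
$43 - 118 B{\left(2 \right)} = 43 - 118 \cdot 2 \sqrt{2} = 43 - 236 \sqrt{2}$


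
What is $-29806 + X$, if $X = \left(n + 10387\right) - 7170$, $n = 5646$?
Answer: $-20943$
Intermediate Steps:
$X = 8863$ ($X = \left(5646 + 10387\right) - 7170 = 16033 - 7170 = 8863$)
$-29806 + X = -29806 + 8863 = -20943$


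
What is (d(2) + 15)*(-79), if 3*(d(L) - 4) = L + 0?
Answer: -4661/3 ≈ -1553.7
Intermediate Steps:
d(L) = 4 + L/3 (d(L) = 4 + (L + 0)/3 = 4 + L/3)
(d(2) + 15)*(-79) = ((4 + (⅓)*2) + 15)*(-79) = ((4 + ⅔) + 15)*(-79) = (14/3 + 15)*(-79) = (59/3)*(-79) = -4661/3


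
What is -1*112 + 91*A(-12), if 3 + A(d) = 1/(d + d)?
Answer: -9331/24 ≈ -388.79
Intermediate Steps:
A(d) = -3 + 1/(2*d) (A(d) = -3 + 1/(d + d) = -3 + 1/(2*d))
-1*112 + 91*A(-12) = -1*112 + 91*(-3 + (½)/(-12)) = -112 + 91*(-3 + (½)*(-1/12)) = -112 + 91*(-3 - 1/24) = -112 + 91*(-73/24) = -112 - 6643/24 = -9331/24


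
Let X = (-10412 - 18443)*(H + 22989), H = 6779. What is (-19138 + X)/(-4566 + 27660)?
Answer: -47720821/1283 ≈ -37195.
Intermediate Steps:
X = -858955640 (X = (-10412 - 18443)*(6779 + 22989) = -28855*29768 = -858955640)
(-19138 + X)/(-4566 + 27660) = (-19138 - 858955640)/(-4566 + 27660) = -858974778/23094 = -858974778*1/23094 = -47720821/1283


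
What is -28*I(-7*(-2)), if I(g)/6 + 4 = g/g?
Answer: 504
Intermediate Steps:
I(g) = -18 (I(g) = -24 + 6*(g/g) = -24 + 6*1 = -24 + 6 = -18)
-28*I(-7*(-2)) = -28*(-18) = 504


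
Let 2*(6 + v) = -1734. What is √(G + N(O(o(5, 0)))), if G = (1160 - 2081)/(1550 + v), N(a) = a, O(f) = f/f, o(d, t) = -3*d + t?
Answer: 2*I*√41297/677 ≈ 0.60034*I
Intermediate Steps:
v = -873 (v = -6 + (½)*(-1734) = -6 - 867 = -873)
o(d, t) = t - 3*d
O(f) = 1
G = -921/677 (G = (1160 - 2081)/(1550 - 873) = -921/677 ≈ -1.3604)
√(G + N(O(o(5, 0)))) = √(-921/677 + 1) = √(-244/677) = 2*I*√41297/677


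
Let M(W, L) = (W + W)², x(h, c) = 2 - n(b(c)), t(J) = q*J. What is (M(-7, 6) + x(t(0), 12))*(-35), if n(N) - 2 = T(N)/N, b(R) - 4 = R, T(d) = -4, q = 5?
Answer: -27475/4 ≈ -6868.8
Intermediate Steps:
b(R) = 4 + R
n(N) = 2 - 4/N
t(J) = 5*J
x(h, c) = 4/(4 + c) (x(h, c) = 2 - (2 - 4/(4 + c)) = 2 + (-2 + 4/(4 + c)) = 4/(4 + c))
M(W, L) = 4*W² (M(W, L) = (2*W)² = 4*W²)
(M(-7, 6) + x(t(0), 12))*(-35) = (4*(-7)² + 4/(4 + 12))*(-35) = (4*49 + 4/16)*(-35) = (196 + 4*(1/16))*(-35) = (196 + ¼)*(-35) = (785/4)*(-35) = -27475/4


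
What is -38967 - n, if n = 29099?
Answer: -68066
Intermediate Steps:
-38967 - n = -38967 - 1*29099 = -38967 - 29099 = -68066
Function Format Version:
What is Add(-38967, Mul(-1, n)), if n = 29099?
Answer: -68066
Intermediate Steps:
Add(-38967, Mul(-1, n)) = Add(-38967, Mul(-1, 29099)) = Add(-38967, -29099) = -68066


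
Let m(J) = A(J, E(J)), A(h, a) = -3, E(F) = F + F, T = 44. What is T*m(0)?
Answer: -132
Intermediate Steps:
E(F) = 2*F
m(J) = -3
T*m(0) = 44*(-3) = -132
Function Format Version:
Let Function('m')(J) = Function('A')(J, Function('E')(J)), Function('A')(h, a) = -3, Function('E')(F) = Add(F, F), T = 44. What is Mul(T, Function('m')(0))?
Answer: -132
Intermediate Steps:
Function('E')(F) = Mul(2, F)
Function('m')(J) = -3
Mul(T, Function('m')(0)) = Mul(44, -3) = -132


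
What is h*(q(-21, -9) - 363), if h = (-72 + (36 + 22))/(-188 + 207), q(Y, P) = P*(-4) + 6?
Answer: 4494/19 ≈ 236.53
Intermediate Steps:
q(Y, P) = 6 - 4*P (q(Y, P) = -4*P + 6 = 6 - 4*P)
h = -14/19 (h = (-72 + 58)/19 = -14*1/19 = -14/19 ≈ -0.73684)
h*(q(-21, -9) - 363) = -14*((6 - 4*(-9)) - 363)/19 = -14*((6 + 36) - 363)/19 = -14*(42 - 363)/19 = -14/19*(-321) = 4494/19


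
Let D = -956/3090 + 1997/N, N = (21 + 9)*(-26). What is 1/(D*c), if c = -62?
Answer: 13390/2382319 ≈ 0.0056206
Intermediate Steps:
N = -780 (N = 30*(-26) = -780)
D = -76849/26780 (D = -956/3090 + 1997/(-780) = -956*1/3090 + 1997*(-1/780) = -478/1545 - 1997/780 = -76849/26780 ≈ -2.8696)
1/(D*c) = 1/(-76849/26780*(-62)) = 1/(2382319/13390) = 13390/2382319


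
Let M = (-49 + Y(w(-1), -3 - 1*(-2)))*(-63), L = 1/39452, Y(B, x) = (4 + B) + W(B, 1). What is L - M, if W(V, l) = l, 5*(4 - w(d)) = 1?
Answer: -499580671/197260 ≈ -2532.6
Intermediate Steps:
w(d) = 19/5 (w(d) = 4 - ⅕*1 = 4 - ⅕ = 19/5)
Y(B, x) = 5 + B (Y(B, x) = (4 + B) + 1 = 5 + B)
L = 1/39452 ≈ 2.5347e-5
M = 12663/5 (M = (-49 + (5 + 19/5))*(-63) = (-49 + 44/5)*(-63) = -201/5*(-63) = 12663/5 ≈ 2532.6)
L - M = 1/39452 - 1*12663/5 = 1/39452 - 12663/5 = -499580671/197260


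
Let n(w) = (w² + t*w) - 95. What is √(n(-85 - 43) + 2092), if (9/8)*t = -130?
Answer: √298549/3 ≈ 182.13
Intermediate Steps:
t = -1040/9 (t = (8/9)*(-130) = -1040/9 ≈ -115.56)
n(w) = -95 + w² - 1040*w/9 (n(w) = (w² - 1040*w/9) - 95 = -95 + w² - 1040*w/9)
√(n(-85 - 43) + 2092) = √((-95 + (-85 - 43)² - 1040*(-85 - 43)/9) + 2092) = √((-95 + (-128)² - 1040/9*(-128)) + 2092) = √((-95 + 16384 + 133120/9) + 2092) = √(279721/9 + 2092) = √(298549/9) = √298549/3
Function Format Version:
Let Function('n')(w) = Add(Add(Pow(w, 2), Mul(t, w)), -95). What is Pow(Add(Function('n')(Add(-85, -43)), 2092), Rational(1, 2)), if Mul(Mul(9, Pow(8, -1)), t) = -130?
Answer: Mul(Rational(1, 3), Pow(298549, Rational(1, 2))) ≈ 182.13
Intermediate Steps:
t = Rational(-1040, 9) (t = Mul(Rational(8, 9), -130) = Rational(-1040, 9) ≈ -115.56)
Function('n')(w) = Add(-95, Pow(w, 2), Mul(Rational(-1040, 9), w)) (Function('n')(w) = Add(Add(Pow(w, 2), Mul(Rational(-1040, 9), w)), -95) = Add(-95, Pow(w, 2), Mul(Rational(-1040, 9), w)))
Pow(Add(Function('n')(Add(-85, -43)), 2092), Rational(1, 2)) = Pow(Add(Add(-95, Pow(Add(-85, -43), 2), Mul(Rational(-1040, 9), Add(-85, -43))), 2092), Rational(1, 2)) = Pow(Add(Add(-95, Pow(-128, 2), Mul(Rational(-1040, 9), -128)), 2092), Rational(1, 2)) = Pow(Add(Add(-95, 16384, Rational(133120, 9)), 2092), Rational(1, 2)) = Pow(Add(Rational(279721, 9), 2092), Rational(1, 2)) = Pow(Rational(298549, 9), Rational(1, 2)) = Mul(Rational(1, 3), Pow(298549, Rational(1, 2)))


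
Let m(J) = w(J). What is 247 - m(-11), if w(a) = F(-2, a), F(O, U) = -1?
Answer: 248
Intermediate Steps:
w(a) = -1
m(J) = -1
247 - m(-11) = 247 - 1*(-1) = 247 + 1 = 248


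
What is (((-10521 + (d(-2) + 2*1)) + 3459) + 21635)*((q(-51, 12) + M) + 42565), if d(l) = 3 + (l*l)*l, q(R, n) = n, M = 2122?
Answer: 651264430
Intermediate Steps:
d(l) = 3 + l³ (d(l) = 3 + l²*l = 3 + l³)
(((-10521 + (d(-2) + 2*1)) + 3459) + 21635)*((q(-51, 12) + M) + 42565) = (((-10521 + ((3 + (-2)³) + 2*1)) + 3459) + 21635)*((12 + 2122) + 42565) = (((-10521 + ((3 - 8) + 2)) + 3459) + 21635)*(2134 + 42565) = (((-10521 + (-5 + 2)) + 3459) + 21635)*44699 = (((-10521 - 3) + 3459) + 21635)*44699 = ((-10524 + 3459) + 21635)*44699 = (-7065 + 21635)*44699 = 14570*44699 = 651264430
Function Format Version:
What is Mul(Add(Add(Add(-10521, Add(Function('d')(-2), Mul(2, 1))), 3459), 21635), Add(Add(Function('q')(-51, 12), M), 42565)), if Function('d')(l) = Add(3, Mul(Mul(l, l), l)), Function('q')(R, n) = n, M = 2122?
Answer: 651264430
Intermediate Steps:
Function('d')(l) = Add(3, Pow(l, 3)) (Function('d')(l) = Add(3, Mul(Pow(l, 2), l)) = Add(3, Pow(l, 3)))
Mul(Add(Add(Add(-10521, Add(Function('d')(-2), Mul(2, 1))), 3459), 21635), Add(Add(Function('q')(-51, 12), M), 42565)) = Mul(Add(Add(Add(-10521, Add(Add(3, Pow(-2, 3)), Mul(2, 1))), 3459), 21635), Add(Add(12, 2122), 42565)) = Mul(Add(Add(Add(-10521, Add(Add(3, -8), 2)), 3459), 21635), Add(2134, 42565)) = Mul(Add(Add(Add(-10521, Add(-5, 2)), 3459), 21635), 44699) = Mul(Add(Add(Add(-10521, -3), 3459), 21635), 44699) = Mul(Add(Add(-10524, 3459), 21635), 44699) = Mul(Add(-7065, 21635), 44699) = Mul(14570, 44699) = 651264430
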